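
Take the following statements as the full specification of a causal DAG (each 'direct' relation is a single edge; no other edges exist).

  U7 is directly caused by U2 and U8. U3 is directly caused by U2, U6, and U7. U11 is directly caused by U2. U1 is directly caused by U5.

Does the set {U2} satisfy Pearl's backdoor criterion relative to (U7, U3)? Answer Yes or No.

Yes

Backdoor paths from U7 to U3 (paths whose first edge points into U7):
  P1: U7 <- U2 -> U3
Condition 1 (no descendant of U7 in the set): holds — descendants of U7 are {U3}; none are in {U2}.
Condition 2 (every backdoor path blocked by {U2}):
  P1: blocked at fork node U2 ∈ conditioning set.
{U2} satisfies the backdoor criterion.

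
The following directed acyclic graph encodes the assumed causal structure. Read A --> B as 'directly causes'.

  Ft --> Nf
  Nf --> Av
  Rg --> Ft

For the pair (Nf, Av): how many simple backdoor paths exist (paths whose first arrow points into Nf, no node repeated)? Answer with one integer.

0

A backdoor path from Nf to Av is any simple undirected path whose first edge points into Nf (i.e. leaves Nf via a parent).
Parents of Nf: {Ft}.
No simple path from any parent of Nf reaches Av without revisiting Nf, so there are no backdoor paths.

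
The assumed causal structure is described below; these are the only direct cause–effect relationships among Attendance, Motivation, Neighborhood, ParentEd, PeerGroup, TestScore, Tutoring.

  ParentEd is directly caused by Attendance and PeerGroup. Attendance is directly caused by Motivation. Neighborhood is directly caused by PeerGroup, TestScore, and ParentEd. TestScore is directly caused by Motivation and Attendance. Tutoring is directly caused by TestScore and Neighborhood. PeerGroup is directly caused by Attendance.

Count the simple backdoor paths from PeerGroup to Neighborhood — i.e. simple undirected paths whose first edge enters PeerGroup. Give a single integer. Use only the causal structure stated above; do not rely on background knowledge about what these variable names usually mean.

A backdoor path from PeerGroup to Neighborhood is any simple undirected path whose first edge points into PeerGroup (i.e. leaves PeerGroup via a parent).
Parents of PeerGroup: {Attendance}.
Enumerating:
  P1: PeerGroup <- Attendance <- Motivation -> TestScore -> Neighborhood
  P2: PeerGroup <- Attendance <- Motivation -> TestScore -> Tutoring <- Neighborhood
  P3: PeerGroup <- Attendance -> ParentEd -> Neighborhood
  P4: PeerGroup <- Attendance -> TestScore -> Neighborhood
  P5: PeerGroup <- Attendance -> TestScore -> Tutoring <- Neighborhood
That exhausts the simple backdoor paths. Count: 5.

5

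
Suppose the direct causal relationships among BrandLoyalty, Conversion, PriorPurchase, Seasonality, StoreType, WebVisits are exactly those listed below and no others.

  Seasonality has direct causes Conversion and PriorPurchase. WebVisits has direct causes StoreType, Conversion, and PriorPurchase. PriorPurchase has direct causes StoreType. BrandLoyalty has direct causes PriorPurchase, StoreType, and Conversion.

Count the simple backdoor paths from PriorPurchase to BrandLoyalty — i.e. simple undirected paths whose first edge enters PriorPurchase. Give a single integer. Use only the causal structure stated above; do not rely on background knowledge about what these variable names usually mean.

2

A backdoor path from PriorPurchase to BrandLoyalty is any simple undirected path whose first edge points into PriorPurchase (i.e. leaves PriorPurchase via a parent).
Parents of PriorPurchase: {StoreType}.
Enumerating:
  P1: PriorPurchase <- StoreType -> WebVisits <- Conversion -> BrandLoyalty
  P2: PriorPurchase <- StoreType -> BrandLoyalty
That exhausts the simple backdoor paths. Count: 2.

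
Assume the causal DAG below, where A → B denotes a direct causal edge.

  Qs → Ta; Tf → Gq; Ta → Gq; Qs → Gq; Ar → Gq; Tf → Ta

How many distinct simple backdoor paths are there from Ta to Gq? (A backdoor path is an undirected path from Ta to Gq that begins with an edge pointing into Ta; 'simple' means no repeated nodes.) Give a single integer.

2

A backdoor path from Ta to Gq is any simple undirected path whose first edge points into Ta (i.e. leaves Ta via a parent).
Parents of Ta: {Qs, Tf}.
Enumerating:
  P1: Ta <- Tf -> Gq
  P2: Ta <- Qs -> Gq
That exhausts the simple backdoor paths. Count: 2.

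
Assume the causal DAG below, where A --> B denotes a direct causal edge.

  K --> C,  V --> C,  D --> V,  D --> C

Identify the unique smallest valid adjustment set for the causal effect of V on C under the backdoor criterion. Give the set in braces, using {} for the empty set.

Variables eligible for adjustment (non-descendants of V, excluding V and C): {D, K}.
Backdoor paths from V to C:
  P1: V <- D -> C
The empty set is not sufficient: P1 (V <- D -> C) has no collider blocking it and no conditioned non-collider, so it is open.
Try {D}:
  P1: blocked at fork node D ∈ conditioning set.
{D} contains no descendant of V and blocks every backdoor path.
No other singleton works — e.g. {K} leaves P1 open — so {D} is the unique smallest valid adjustment set.

{D}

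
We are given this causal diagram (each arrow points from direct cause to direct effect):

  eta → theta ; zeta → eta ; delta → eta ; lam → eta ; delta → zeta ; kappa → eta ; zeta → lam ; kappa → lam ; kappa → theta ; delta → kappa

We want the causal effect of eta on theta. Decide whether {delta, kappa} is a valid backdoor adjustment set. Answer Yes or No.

Yes

Backdoor paths from eta to theta (paths whose first edge points into eta):
  P1: eta <- delta -> zeta -> lam <- kappa -> theta
  P2: eta <- delta -> kappa -> theta
  P3: eta <- zeta <- delta -> kappa -> theta
  P4: eta <- zeta -> lam <- kappa -> theta
  P5: eta <- kappa -> theta
  P6: eta <- lam <- zeta <- delta -> kappa -> theta
  P7: eta <- lam <- kappa -> theta
Condition 1 (no descendant of eta in the set): holds — descendants of eta are {theta}; none are in {delta, kappa}.
Condition 2 (every backdoor path blocked by {delta, kappa}):
  P1: blocked at fork node delta ∈ conditioning set.
  P2: blocked at fork node delta ∈ conditioning set.
  P3: blocked at fork node delta ∈ conditioning set.
  P4: blocked at collider lam (neither it nor any descendant is in the conditioning set).
  P5: blocked at fork node kappa ∈ conditioning set.
  P6: blocked at fork node delta ∈ conditioning set.
  P7: blocked at fork node kappa ∈ conditioning set.
{delta, kappa} satisfies the backdoor criterion.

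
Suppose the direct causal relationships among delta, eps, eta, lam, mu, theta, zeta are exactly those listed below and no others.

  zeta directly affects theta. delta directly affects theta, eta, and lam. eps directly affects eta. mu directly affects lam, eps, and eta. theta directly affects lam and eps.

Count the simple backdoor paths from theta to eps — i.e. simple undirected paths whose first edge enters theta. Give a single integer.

4

A backdoor path from theta to eps is any simple undirected path whose first edge points into theta (i.e. leaves theta via a parent).
Parents of theta: {delta, zeta}.
Enumerating:
  P1: theta <- delta -> lam <- mu -> eps
  P2: theta <- delta -> lam <- mu -> eta <- eps
  P3: theta <- delta -> eta <- mu -> eps
  P4: theta <- delta -> eta <- eps
That exhausts the simple backdoor paths. Count: 4.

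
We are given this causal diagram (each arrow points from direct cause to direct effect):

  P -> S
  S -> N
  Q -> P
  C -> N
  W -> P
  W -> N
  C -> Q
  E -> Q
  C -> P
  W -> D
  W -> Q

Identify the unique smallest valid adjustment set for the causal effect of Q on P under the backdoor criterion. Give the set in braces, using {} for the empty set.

{C, W}

Variables eligible for adjustment (non-descendants of Q, excluding Q and P): {C, D, E, W}.
Backdoor paths from Q to P:
  P1: Q <- C -> P
  P2: Q <- C -> N <- W -> P
  P3: Q <- C -> N <- S <- P
  P4: Q <- W -> P
  P5: Q <- W -> N <- C -> P
  P6: Q <- W -> N <- S <- P
The empty set is not sufficient: P1 (Q <- C -> P) has no collider blocking it and no conditioned non-collider, so it is open.
Try {C, W}:
  P1: blocked at fork node C ∈ conditioning set.
  P2: blocked at fork node C ∈ conditioning set.
  P3: blocked at fork node C ∈ conditioning set.
  P4: blocked at fork node W ∈ conditioning set.
  P5: blocked at fork node W ∈ conditioning set.
  P6: blocked at fork node W ∈ conditioning set.
{C, W} contains no descendant of Q and blocks every backdoor path.
Every element of {C, W} is needed (dropping C leaves P1 open; dropping W leaves P4 open), so no proper subset is valid.
Among all size-2 subsets of the eligible variables, only {C, W} blocks every backdoor path, so it is the unique smallest valid adjustment set.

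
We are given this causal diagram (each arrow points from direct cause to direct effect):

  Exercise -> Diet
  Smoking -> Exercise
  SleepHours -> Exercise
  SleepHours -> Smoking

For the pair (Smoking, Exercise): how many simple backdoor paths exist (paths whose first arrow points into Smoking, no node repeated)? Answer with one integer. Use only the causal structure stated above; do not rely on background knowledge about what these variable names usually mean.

1

A backdoor path from Smoking to Exercise is any simple undirected path whose first edge points into Smoking (i.e. leaves Smoking via a parent).
Parents of Smoking: {SleepHours}.
Enumerating:
  P1: Smoking <- SleepHours -> Exercise
That exhausts the simple backdoor paths. Count: 1.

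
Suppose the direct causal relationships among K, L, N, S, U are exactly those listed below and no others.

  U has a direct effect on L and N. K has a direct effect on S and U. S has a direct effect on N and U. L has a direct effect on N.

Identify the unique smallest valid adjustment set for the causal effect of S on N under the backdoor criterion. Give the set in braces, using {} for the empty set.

Variables eligible for adjustment (non-descendants of S, excluding S and N): {K}.
Backdoor paths from S to N:
  P1: S <- K -> U -> L -> N
  P2: S <- K -> U -> N
The empty set is not sufficient: P1 (S <- K -> U -> L -> N) has no collider blocking it and no conditioned non-collider, so it is open.
Try {K}:
  P1: blocked at fork node K ∈ conditioning set.
  P2: blocked at fork node K ∈ conditioning set.
{K} contains no descendant of S and blocks every backdoor path.
{K} is the unique smallest valid adjustment set.

{K}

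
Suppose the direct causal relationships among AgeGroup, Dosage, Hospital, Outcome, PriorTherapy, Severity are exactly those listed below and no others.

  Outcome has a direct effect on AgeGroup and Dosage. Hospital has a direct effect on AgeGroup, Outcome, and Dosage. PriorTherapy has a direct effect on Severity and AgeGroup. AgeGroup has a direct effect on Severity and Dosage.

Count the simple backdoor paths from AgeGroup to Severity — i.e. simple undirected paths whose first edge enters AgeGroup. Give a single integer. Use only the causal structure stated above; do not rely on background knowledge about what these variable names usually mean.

A backdoor path from AgeGroup to Severity is any simple undirected path whose first edge points into AgeGroup (i.e. leaves AgeGroup via a parent).
Parents of AgeGroup: {Hospital, Outcome, PriorTherapy}.
Enumerating:
  P1: AgeGroup <- PriorTherapy -> Severity
That exhausts the simple backdoor paths. Count: 1.

1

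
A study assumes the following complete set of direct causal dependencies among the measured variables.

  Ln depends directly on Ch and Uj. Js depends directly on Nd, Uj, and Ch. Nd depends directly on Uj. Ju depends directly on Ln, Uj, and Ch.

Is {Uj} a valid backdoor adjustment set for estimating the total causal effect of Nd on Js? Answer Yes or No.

Yes

Backdoor paths from Nd to Js (paths whose first edge points into Nd):
  P1: Nd <- Uj -> Ln <- Ch -> Js
  P2: Nd <- Uj -> Ln -> Ju <- Ch -> Js
  P3: Nd <- Uj -> Ju <- Ch -> Js
  P4: Nd <- Uj -> Ju <- Ln <- Ch -> Js
  P5: Nd <- Uj -> Js
Condition 1 (no descendant of Nd in the set): holds — descendants of Nd are {Js}; none are in {Uj}.
Condition 2 (every backdoor path blocked by {Uj}):
  P1: blocked at fork node Uj ∈ conditioning set.
  P2: blocked at fork node Uj ∈ conditioning set.
  P3: blocked at fork node Uj ∈ conditioning set.
  P4: blocked at fork node Uj ∈ conditioning set.
  P5: blocked at fork node Uj ∈ conditioning set.
{Uj} satisfies the backdoor criterion.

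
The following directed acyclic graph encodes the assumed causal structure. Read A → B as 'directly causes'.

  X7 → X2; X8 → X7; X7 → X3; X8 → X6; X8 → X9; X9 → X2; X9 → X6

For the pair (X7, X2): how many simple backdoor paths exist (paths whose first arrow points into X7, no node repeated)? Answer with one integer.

2

A backdoor path from X7 to X2 is any simple undirected path whose first edge points into X7 (i.e. leaves X7 via a parent).
Parents of X7: {X8}.
Enumerating:
  P1: X7 <- X8 -> X9 -> X2
  P2: X7 <- X8 -> X6 <- X9 -> X2
That exhausts the simple backdoor paths. Count: 2.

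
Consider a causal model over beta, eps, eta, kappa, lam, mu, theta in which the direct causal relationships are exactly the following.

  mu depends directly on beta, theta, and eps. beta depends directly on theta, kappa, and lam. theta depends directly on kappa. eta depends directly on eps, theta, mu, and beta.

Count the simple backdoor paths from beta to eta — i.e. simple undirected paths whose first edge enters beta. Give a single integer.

6

A backdoor path from beta to eta is any simple undirected path whose first edge points into beta (i.e. leaves beta via a parent).
Parents of beta: {kappa, lam, theta}.
Enumerating:
  P1: beta <- kappa -> theta -> mu <- eps -> eta
  P2: beta <- kappa -> theta -> mu -> eta
  P3: beta <- kappa -> theta -> eta
  P4: beta <- theta -> mu <- eps -> eta
  P5: beta <- theta -> mu -> eta
  P6: beta <- theta -> eta
That exhausts the simple backdoor paths. Count: 6.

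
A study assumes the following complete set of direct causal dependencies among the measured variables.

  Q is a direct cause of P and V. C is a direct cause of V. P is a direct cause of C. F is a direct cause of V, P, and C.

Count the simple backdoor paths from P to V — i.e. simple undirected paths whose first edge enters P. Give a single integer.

A backdoor path from P to V is any simple undirected path whose first edge points into P (i.e. leaves P via a parent).
Parents of P: {F, Q}.
Enumerating:
  P1: P <- Q -> V
  P2: P <- F -> C -> V
  P3: P <- F -> V
That exhausts the simple backdoor paths. Count: 3.

3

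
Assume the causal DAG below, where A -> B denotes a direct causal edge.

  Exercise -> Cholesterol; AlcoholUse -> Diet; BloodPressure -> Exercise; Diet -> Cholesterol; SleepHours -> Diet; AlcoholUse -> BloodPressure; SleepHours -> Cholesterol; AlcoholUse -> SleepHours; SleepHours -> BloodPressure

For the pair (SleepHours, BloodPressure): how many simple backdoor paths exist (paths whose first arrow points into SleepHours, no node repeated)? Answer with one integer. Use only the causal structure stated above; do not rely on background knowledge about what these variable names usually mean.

2

A backdoor path from SleepHours to BloodPressure is any simple undirected path whose first edge points into SleepHours (i.e. leaves SleepHours via a parent).
Parents of SleepHours: {AlcoholUse}.
Enumerating:
  P1: SleepHours <- AlcoholUse -> Diet -> Cholesterol <- Exercise <- BloodPressure
  P2: SleepHours <- AlcoholUse -> BloodPressure
That exhausts the simple backdoor paths. Count: 2.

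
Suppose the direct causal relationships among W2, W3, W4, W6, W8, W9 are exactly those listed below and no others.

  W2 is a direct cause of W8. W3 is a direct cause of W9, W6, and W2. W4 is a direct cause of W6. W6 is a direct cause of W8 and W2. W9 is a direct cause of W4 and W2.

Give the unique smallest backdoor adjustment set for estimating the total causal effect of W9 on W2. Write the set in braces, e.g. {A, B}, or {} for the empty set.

{W3}

Variables eligible for adjustment (non-descendants of W9, excluding W9 and W2): {W3}.
Backdoor paths from W9 to W2:
  P1: W9 <- W3 -> W6 -> W2
  P2: W9 <- W3 -> W6 -> W8 <- W2
  P3: W9 <- W3 -> W2
The empty set is not sufficient: P1 (W9 <- W3 -> W6 -> W2) has no collider blocking it and no conditioned non-collider, so it is open.
Try {W3}:
  P1: blocked at fork node W3 ∈ conditioning set.
  P2: blocked at fork node W3 ∈ conditioning set.
  P3: blocked at fork node W3 ∈ conditioning set.
{W3} contains no descendant of W9 and blocks every backdoor path.
{W3} is the unique smallest valid adjustment set.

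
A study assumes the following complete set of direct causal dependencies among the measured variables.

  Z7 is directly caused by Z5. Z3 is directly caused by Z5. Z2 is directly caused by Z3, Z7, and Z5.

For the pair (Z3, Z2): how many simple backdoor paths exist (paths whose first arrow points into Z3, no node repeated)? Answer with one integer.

2

A backdoor path from Z3 to Z2 is any simple undirected path whose first edge points into Z3 (i.e. leaves Z3 via a parent).
Parents of Z3: {Z5}.
Enumerating:
  P1: Z3 <- Z5 -> Z7 -> Z2
  P2: Z3 <- Z5 -> Z2
That exhausts the simple backdoor paths. Count: 2.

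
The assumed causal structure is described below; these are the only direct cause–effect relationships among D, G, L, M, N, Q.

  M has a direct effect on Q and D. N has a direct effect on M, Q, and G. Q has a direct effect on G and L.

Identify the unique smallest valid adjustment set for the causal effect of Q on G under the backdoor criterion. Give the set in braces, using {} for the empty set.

{N}

Variables eligible for adjustment (non-descendants of Q, excluding Q and G): {D, M, N}.
Backdoor paths from Q to G:
  P1: Q <- N -> G
  P2: Q <- M <- N -> G
The empty set is not sufficient: P1 (Q <- N -> G) has no collider blocking it and no conditioned non-collider, so it is open.
Try {N}:
  P1: blocked at fork node N ∈ conditioning set.
  P2: blocked at fork node N ∈ conditioning set.
{N} contains no descendant of Q and blocks every backdoor path.
No other singleton works — e.g. {M} leaves P1 open — so {N} is the unique smallest valid adjustment set.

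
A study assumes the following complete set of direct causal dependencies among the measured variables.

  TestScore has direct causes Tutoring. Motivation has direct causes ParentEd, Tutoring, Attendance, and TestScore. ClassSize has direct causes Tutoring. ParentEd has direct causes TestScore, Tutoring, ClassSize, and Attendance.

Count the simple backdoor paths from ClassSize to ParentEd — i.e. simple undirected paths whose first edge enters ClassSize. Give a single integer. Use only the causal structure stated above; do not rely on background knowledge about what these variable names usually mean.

7

A backdoor path from ClassSize to ParentEd is any simple undirected path whose first edge points into ClassSize (i.e. leaves ClassSize via a parent).
Parents of ClassSize: {Tutoring}.
Enumerating:
  P1: ClassSize <- Tutoring -> TestScore -> ParentEd
  P2: ClassSize <- Tutoring -> TestScore -> Motivation <- Attendance -> ParentEd
  P3: ClassSize <- Tutoring -> TestScore -> Motivation <- ParentEd
  P4: ClassSize <- Tutoring -> ParentEd
  P5: ClassSize <- Tutoring -> Motivation <- Attendance -> ParentEd
  P6: ClassSize <- Tutoring -> Motivation <- TestScore -> ParentEd
  P7: ClassSize <- Tutoring -> Motivation <- ParentEd
That exhausts the simple backdoor paths. Count: 7.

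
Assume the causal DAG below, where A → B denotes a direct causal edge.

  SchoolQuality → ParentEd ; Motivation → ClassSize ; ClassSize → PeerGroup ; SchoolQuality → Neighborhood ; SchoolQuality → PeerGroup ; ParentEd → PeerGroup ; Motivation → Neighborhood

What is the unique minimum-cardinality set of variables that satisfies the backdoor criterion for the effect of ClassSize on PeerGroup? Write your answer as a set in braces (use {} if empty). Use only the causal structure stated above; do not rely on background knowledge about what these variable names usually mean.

{}

Variables eligible for adjustment (non-descendants of ClassSize, excluding ClassSize and PeerGroup): {Motivation, Neighborhood, ParentEd, SchoolQuality}.
Backdoor paths from ClassSize to PeerGroup:
  P1: ClassSize <- Motivation -> Neighborhood <- SchoolQuality -> ParentEd -> PeerGroup
  P2: ClassSize <- Motivation -> Neighborhood <- SchoolQuality -> PeerGroup
Each backdoor path contains an unconditioned collider, so every path is already blocked with the empty conditioning set:
  P1: blocked at collider Neighborhood (neither it nor any descendant is in the conditioning set).
  P2: blocked at collider Neighborhood (neither it nor any descendant is in the conditioning set).
The empty set is therefore the unique smallest valid set.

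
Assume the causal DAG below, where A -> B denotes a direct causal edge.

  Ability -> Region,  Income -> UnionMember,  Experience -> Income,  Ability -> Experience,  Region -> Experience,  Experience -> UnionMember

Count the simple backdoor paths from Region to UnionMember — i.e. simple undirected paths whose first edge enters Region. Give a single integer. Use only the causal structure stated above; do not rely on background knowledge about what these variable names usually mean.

A backdoor path from Region to UnionMember is any simple undirected path whose first edge points into Region (i.e. leaves Region via a parent).
Parents of Region: {Ability}.
Enumerating:
  P1: Region <- Ability -> Experience -> Income -> UnionMember
  P2: Region <- Ability -> Experience -> UnionMember
That exhausts the simple backdoor paths. Count: 2.

2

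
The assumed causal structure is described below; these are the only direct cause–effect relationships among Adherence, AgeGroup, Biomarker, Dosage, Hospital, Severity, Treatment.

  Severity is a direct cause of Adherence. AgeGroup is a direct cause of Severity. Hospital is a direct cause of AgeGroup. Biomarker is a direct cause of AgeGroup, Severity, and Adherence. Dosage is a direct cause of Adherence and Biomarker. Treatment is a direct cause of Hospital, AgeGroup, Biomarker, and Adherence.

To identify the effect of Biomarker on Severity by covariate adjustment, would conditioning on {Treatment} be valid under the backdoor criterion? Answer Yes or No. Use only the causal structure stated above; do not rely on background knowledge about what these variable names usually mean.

Backdoor paths from Biomarker to Severity (paths whose first edge points into Biomarker):
  P1: Biomarker <- Treatment -> Hospital -> AgeGroup -> Severity
  P2: Biomarker <- Treatment -> AgeGroup -> Severity
  P3: Biomarker <- Treatment -> Adherence <- Severity
  P4: Biomarker <- Dosage -> Adherence <- Treatment -> Hospital -> AgeGroup -> Severity
  P5: Biomarker <- Dosage -> Adherence <- Treatment -> AgeGroup -> Severity
  P6: Biomarker <- Dosage -> Adherence <- Severity
Condition 1 (no descendant of Biomarker in the set): holds — descendants of Biomarker are {Adherence, AgeGroup, Severity}; none are in {Treatment}.
Condition 2 (every backdoor path blocked by {Treatment}):
  P1: blocked at fork node Treatment ∈ conditioning set.
  P2: blocked at fork node Treatment ∈ conditioning set.
  P3: blocked at fork node Treatment ∈ conditioning set.
  P4: blocked at collider Adherence (neither it nor any descendant is in the conditioning set).
  P5: blocked at collider Adherence (neither it nor any descendant is in the conditioning set).
  P6: blocked at collider Adherence (neither it nor any descendant is in the conditioning set).
{Treatment} satisfies the backdoor criterion.

Yes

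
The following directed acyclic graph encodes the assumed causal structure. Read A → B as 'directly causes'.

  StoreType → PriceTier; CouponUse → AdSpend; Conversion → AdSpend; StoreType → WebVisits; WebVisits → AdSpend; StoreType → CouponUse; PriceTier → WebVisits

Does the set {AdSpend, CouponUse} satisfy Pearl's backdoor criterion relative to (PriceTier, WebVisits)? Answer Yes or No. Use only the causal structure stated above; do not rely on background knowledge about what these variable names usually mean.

Backdoor paths from PriceTier to WebVisits (paths whose first edge points into PriceTier):
  P1: PriceTier <- StoreType -> CouponUse -> AdSpend <- WebVisits
  P2: PriceTier <- StoreType -> WebVisits
Condition 1 (no descendant of PriceTier in the set): FAILS — AdSpend is a descendant of PriceTier.
Condition 2 (every backdoor path blocked by {AdSpend, CouponUse}):
  P1: blocked at chain node CouponUse ∈ conditioning set.
  P2: open — no interior node is in the conditioning set.
{AdSpend, CouponUse} does not satisfy the backdoor criterion.

No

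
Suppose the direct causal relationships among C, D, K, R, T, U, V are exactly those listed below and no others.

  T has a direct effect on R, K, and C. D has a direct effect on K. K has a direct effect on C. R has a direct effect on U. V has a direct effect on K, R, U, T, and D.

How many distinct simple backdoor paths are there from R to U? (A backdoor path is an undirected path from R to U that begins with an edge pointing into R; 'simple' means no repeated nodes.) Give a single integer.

6

A backdoor path from R to U is any simple undirected path whose first edge points into R (i.e. leaves R via a parent).
Parents of R: {T, V}.
Enumerating:
  P1: R <- V -> U
  P2: R <- T <- V -> U
  P3: R <- T -> K <- V -> U
  P4: R <- T -> K <- D <- V -> U
  P5: R <- T -> C <- K <- V -> U
  P6: R <- T -> C <- K <- D <- V -> U
That exhausts the simple backdoor paths. Count: 6.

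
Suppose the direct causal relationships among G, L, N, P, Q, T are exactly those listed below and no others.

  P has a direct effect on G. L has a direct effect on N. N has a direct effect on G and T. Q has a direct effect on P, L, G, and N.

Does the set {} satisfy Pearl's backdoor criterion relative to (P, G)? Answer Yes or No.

Backdoor paths from P to G (paths whose first edge points into P):
  P1: P <- Q -> L -> N -> G
  P2: P <- Q -> N -> G
  P3: P <- Q -> G
Condition 1 (no descendant of P in the set): holds — descendants of P are {G}; none are in {}.
Condition 2 (every backdoor path blocked by {}):
  P1: open — no interior node is in the conditioning set.
  P2: open — no interior node is in the conditioning set.
  P3: open — no interior node is in the conditioning set.
{} does not satisfy the backdoor criterion.

No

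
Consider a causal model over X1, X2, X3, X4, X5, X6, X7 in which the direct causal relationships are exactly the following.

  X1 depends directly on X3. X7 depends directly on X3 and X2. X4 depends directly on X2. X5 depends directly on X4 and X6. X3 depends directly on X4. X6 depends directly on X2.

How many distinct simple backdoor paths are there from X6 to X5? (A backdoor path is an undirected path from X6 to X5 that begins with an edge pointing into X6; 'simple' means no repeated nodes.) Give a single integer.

A backdoor path from X6 to X5 is any simple undirected path whose first edge points into X6 (i.e. leaves X6 via a parent).
Parents of X6: {X2}.
Enumerating:
  P1: X6 <- X2 -> X4 -> X5
  P2: X6 <- X2 -> X7 <- X3 <- X4 -> X5
That exhausts the simple backdoor paths. Count: 2.

2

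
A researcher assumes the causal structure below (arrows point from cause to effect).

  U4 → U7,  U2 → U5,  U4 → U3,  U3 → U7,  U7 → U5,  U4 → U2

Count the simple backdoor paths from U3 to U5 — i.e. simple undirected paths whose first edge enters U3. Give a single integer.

A backdoor path from U3 to U5 is any simple undirected path whose first edge points into U3 (i.e. leaves U3 via a parent).
Parents of U3: {U4}.
Enumerating:
  P1: U3 <- U4 -> U2 -> U5
  P2: U3 <- U4 -> U7 -> U5
That exhausts the simple backdoor paths. Count: 2.

2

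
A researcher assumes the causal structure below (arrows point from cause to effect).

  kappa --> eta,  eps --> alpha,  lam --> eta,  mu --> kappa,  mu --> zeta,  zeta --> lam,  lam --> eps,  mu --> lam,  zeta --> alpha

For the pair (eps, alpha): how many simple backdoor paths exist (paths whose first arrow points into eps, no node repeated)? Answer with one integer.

3

A backdoor path from eps to alpha is any simple undirected path whose first edge points into eps (i.e. leaves eps via a parent).
Parents of eps: {lam}.
Enumerating:
  P1: eps <- lam <- mu -> zeta -> alpha
  P2: eps <- lam <- zeta -> alpha
  P3: eps <- lam -> eta <- kappa <- mu -> zeta -> alpha
That exhausts the simple backdoor paths. Count: 3.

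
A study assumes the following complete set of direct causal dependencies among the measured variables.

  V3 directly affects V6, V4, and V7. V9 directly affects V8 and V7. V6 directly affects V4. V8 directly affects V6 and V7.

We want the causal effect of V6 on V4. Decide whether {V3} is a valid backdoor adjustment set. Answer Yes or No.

Backdoor paths from V6 to V4 (paths whose first edge points into V6):
  P1: V6 <- V8 <- V9 -> V7 <- V3 -> V4
  P2: V6 <- V8 -> V7 <- V3 -> V4
  P3: V6 <- V3 -> V4
Condition 1 (no descendant of V6 in the set): holds — descendants of V6 are {V4}; none are in {V3}.
Condition 2 (every backdoor path blocked by {V3}):
  P1: blocked at collider V7 (neither it nor any descendant is in the conditioning set).
  P2: blocked at collider V7 (neither it nor any descendant is in the conditioning set).
  P3: blocked at fork node V3 ∈ conditioning set.
{V3} satisfies the backdoor criterion.

Yes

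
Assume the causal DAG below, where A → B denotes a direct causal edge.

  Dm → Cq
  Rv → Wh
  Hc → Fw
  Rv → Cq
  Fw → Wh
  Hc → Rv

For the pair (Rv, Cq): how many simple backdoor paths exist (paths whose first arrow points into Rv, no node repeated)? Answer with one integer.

0

A backdoor path from Rv to Cq is any simple undirected path whose first edge points into Rv (i.e. leaves Rv via a parent).
Parents of Rv: {Hc}.
No simple path from any parent of Rv reaches Cq without revisiting Rv, so there are no backdoor paths.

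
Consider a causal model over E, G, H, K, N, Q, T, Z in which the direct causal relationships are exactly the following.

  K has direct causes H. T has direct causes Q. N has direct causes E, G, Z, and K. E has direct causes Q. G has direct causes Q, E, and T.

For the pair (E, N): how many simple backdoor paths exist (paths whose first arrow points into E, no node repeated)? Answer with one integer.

A backdoor path from E to N is any simple undirected path whose first edge points into E (i.e. leaves E via a parent).
Parents of E: {Q}.
Enumerating:
  P1: E <- Q -> T -> G -> N
  P2: E <- Q -> G -> N
That exhausts the simple backdoor paths. Count: 2.

2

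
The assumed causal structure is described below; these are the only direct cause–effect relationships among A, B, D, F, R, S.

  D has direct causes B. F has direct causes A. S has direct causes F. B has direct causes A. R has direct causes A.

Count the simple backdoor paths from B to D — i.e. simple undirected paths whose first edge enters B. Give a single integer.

A backdoor path from B to D is any simple undirected path whose first edge points into B (i.e. leaves B via a parent).
Parents of B: {A}.
No simple path from any parent of B reaches D without revisiting B, so there are no backdoor paths.

0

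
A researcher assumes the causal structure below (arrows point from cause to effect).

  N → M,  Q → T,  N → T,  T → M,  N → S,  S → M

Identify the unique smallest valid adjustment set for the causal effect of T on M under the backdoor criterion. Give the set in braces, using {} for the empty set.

{N}

Variables eligible for adjustment (non-descendants of T, excluding T and M): {N, Q, S}.
Backdoor paths from T to M:
  P1: T <- N -> S -> M
  P2: T <- N -> M
The empty set is not sufficient: P1 (T <- N -> S -> M) has no collider blocking it and no conditioned non-collider, so it is open.
Try {N}:
  P1: blocked at fork node N ∈ conditioning set.
  P2: blocked at fork node N ∈ conditioning set.
{N} contains no descendant of T and blocks every backdoor path.
No other singleton works — e.g. {S} leaves P2 open — so {N} is the unique smallest valid adjustment set.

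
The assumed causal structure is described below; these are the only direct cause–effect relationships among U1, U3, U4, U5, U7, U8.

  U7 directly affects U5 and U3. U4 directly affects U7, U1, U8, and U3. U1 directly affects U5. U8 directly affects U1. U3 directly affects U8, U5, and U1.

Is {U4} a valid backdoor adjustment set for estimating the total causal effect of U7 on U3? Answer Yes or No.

Yes

Backdoor paths from U7 to U3 (paths whose first edge points into U7):
  P1: U7 <- U4 -> U3
  P2: U7 <- U4 -> U8 <- U3
  P3: U7 <- U4 -> U8 -> U1 <- U3
  P4: U7 <- U4 -> U8 -> U1 -> U5 <- U3
  P5: U7 <- U4 -> U1 <- U3
  P6: U7 <- U4 -> U1 <- U8 <- U3
  P7: U7 <- U4 -> U1 -> U5 <- U3
Condition 1 (no descendant of U7 in the set): holds — descendants of U7 are {U1, U3, U5, U8}; none are in {U4}.
Condition 2 (every backdoor path blocked by {U4}):
  P1: blocked at fork node U4 ∈ conditioning set.
  P2: blocked at fork node U4 ∈ conditioning set.
  P3: blocked at fork node U4 ∈ conditioning set.
  P4: blocked at fork node U4 ∈ conditioning set.
  P5: blocked at fork node U4 ∈ conditioning set.
  P6: blocked at fork node U4 ∈ conditioning set.
  P7: blocked at fork node U4 ∈ conditioning set.
{U4} satisfies the backdoor criterion.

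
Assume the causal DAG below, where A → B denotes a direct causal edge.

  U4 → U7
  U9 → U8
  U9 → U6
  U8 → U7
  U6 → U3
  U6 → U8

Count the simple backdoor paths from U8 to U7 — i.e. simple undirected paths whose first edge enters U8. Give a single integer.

0

A backdoor path from U8 to U7 is any simple undirected path whose first edge points into U8 (i.e. leaves U8 via a parent).
Parents of U8: {U6, U9}.
No simple path from any parent of U8 reaches U7 without revisiting U8, so there are no backdoor paths.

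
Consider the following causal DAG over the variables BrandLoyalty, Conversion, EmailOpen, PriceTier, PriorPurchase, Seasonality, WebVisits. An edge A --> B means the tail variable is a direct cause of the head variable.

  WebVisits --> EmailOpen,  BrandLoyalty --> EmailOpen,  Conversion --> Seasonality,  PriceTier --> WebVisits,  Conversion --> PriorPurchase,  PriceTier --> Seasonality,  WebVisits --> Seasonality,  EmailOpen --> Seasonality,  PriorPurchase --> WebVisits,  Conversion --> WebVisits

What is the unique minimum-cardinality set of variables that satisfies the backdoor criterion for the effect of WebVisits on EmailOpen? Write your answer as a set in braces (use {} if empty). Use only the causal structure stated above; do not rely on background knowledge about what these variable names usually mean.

Variables eligible for adjustment (non-descendants of WebVisits, excluding WebVisits and EmailOpen): {BrandLoyalty, Conversion, PriceTier, PriorPurchase}.
Backdoor paths from WebVisits to EmailOpen:
  P1: WebVisits <- Conversion -> Seasonality <- EmailOpen
  P2: WebVisits <- PriceTier -> Seasonality <- EmailOpen
  P3: WebVisits <- PriorPurchase <- Conversion -> Seasonality <- EmailOpen
Each backdoor path contains an unconditioned collider, so every path is already blocked with the empty conditioning set:
  P1: blocked at collider Seasonality (neither it nor any descendant is in the conditioning set).
  P2: blocked at collider Seasonality (neither it nor any descendant is in the conditioning set).
  P3: blocked at collider Seasonality (neither it nor any descendant is in the conditioning set).
The empty set is therefore the unique smallest valid set.

{}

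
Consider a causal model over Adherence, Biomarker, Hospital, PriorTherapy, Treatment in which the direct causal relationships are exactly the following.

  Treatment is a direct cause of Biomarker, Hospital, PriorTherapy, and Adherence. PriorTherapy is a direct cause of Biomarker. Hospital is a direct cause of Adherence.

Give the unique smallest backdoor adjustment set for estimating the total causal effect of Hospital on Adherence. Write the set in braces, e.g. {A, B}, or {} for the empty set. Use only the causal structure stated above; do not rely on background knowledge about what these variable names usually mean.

{Treatment}

Variables eligible for adjustment (non-descendants of Hospital, excluding Hospital and Adherence): {Biomarker, PriorTherapy, Treatment}.
Backdoor paths from Hospital to Adherence:
  P1: Hospital <- Treatment -> Adherence
The empty set is not sufficient: P1 (Hospital <- Treatment -> Adherence) has no collider blocking it and no conditioned non-collider, so it is open.
Try {Treatment}:
  P1: blocked at fork node Treatment ∈ conditioning set.
{Treatment} contains no descendant of Hospital and blocks every backdoor path.
No other singleton works — e.g. {PriorTherapy} leaves P1 open — so {Treatment} is the unique smallest valid adjustment set.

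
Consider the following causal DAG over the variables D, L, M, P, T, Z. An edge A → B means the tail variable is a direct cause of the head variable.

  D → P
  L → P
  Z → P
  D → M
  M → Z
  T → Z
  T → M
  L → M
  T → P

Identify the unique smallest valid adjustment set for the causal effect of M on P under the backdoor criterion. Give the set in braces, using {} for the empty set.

Variables eligible for adjustment (non-descendants of M, excluding M and P): {D, L, T}.
Backdoor paths from M to P:
  P1: M <- L -> P
  P2: M <- D -> P
  P3: M <- T -> Z -> P
  P4: M <- T -> P
The empty set is not sufficient: P1 (M <- L -> P) has no collider blocking it and no conditioned non-collider, so it is open.
Try {D, L, T}:
  P1: blocked at fork node L ∈ conditioning set.
  P2: blocked at fork node D ∈ conditioning set.
  P3: blocked at fork node T ∈ conditioning set.
  P4: blocked at fork node T ∈ conditioning set.
{D, L, T} contains no descendant of M and blocks every backdoor path.
Every element of {D, L, T} is needed (dropping D leaves P2 open; dropping L leaves P1 open; dropping T leaves P3 open), so no proper subset is valid.
Among all size-3 subsets of the eligible variables, only {D, L, T} blocks every backdoor path, so it is the unique smallest valid adjustment set.

{D, L, T}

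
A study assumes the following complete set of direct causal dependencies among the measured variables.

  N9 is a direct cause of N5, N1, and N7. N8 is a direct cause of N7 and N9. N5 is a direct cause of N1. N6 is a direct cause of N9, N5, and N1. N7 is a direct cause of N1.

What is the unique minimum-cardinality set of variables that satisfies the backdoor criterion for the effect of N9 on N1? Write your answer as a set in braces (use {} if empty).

Variables eligible for adjustment (non-descendants of N9, excluding N9 and N1): {N6, N8}.
Backdoor paths from N9 to N1:
  P1: N9 <- N6 -> N5 -> N1
  P2: N9 <- N6 -> N1
  P3: N9 <- N8 -> N7 -> N1
The empty set is not sufficient: P1 (N9 <- N6 -> N5 -> N1) has no collider blocking it and no conditioned non-collider, so it is open.
Try {N6, N8}:
  P1: blocked at fork node N6 ∈ conditioning set.
  P2: blocked at fork node N6 ∈ conditioning set.
  P3: blocked at fork node N8 ∈ conditioning set.
{N6, N8} contains no descendant of N9 and blocks every backdoor path.
Every element of {N6, N8} is needed (dropping N6 leaves P1 open; dropping N8 leaves P3 open), so no proper subset is valid.
Among all size-2 subsets of the eligible variables, only {N6, N8} blocks every backdoor path, so it is the unique smallest valid adjustment set.

{N6, N8}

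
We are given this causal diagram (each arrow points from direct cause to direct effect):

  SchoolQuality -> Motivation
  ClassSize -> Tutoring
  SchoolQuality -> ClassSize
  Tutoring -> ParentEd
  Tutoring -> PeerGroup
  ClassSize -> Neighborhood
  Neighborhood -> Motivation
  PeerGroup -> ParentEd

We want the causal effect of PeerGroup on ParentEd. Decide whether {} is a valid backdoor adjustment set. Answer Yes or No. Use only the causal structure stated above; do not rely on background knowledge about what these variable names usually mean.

No

Backdoor paths from PeerGroup to ParentEd (paths whose first edge points into PeerGroup):
  P1: PeerGroup <- Tutoring -> ParentEd
Condition 1 (no descendant of PeerGroup in the set): holds — descendants of PeerGroup are {ParentEd}; none are in {}.
Condition 2 (every backdoor path blocked by {}):
  P1: open — no interior node is in the conditioning set.
{} does not satisfy the backdoor criterion.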